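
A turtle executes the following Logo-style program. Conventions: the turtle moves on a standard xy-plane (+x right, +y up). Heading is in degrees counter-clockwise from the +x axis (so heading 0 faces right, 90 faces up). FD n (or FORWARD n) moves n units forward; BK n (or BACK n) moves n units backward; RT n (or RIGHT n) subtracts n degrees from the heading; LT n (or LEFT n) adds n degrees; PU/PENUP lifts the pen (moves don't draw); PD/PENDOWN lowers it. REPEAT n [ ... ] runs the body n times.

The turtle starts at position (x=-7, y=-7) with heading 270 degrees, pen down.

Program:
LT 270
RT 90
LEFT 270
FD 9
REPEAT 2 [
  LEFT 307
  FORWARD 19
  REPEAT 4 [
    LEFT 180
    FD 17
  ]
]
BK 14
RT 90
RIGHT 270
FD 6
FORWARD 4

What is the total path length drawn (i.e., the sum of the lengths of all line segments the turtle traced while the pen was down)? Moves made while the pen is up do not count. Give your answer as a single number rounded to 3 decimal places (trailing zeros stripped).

Executing turtle program step by step:
Start: pos=(-7,-7), heading=270, pen down
LT 270: heading 270 -> 180
RT 90: heading 180 -> 90
LT 270: heading 90 -> 0
FD 9: (-7,-7) -> (2,-7) [heading=0, draw]
REPEAT 2 [
  -- iteration 1/2 --
  LT 307: heading 0 -> 307
  FD 19: (2,-7) -> (13.434,-22.174) [heading=307, draw]
  REPEAT 4 [
    -- iteration 1/4 --
    LT 180: heading 307 -> 127
    FD 17: (13.434,-22.174) -> (3.204,-8.597) [heading=127, draw]
    -- iteration 2/4 --
    LT 180: heading 127 -> 307
    FD 17: (3.204,-8.597) -> (13.434,-22.174) [heading=307, draw]
    -- iteration 3/4 --
    LT 180: heading 307 -> 127
    FD 17: (13.434,-22.174) -> (3.204,-8.597) [heading=127, draw]
    -- iteration 4/4 --
    LT 180: heading 127 -> 307
    FD 17: (3.204,-8.597) -> (13.434,-22.174) [heading=307, draw]
  ]
  -- iteration 2/2 --
  LT 307: heading 307 -> 254
  FD 19: (13.434,-22.174) -> (8.197,-40.438) [heading=254, draw]
  REPEAT 4 [
    -- iteration 1/4 --
    LT 180: heading 254 -> 74
    FD 17: (8.197,-40.438) -> (12.883,-24.097) [heading=74, draw]
    -- iteration 2/4 --
    LT 180: heading 74 -> 254
    FD 17: (12.883,-24.097) -> (8.197,-40.438) [heading=254, draw]
    -- iteration 3/4 --
    LT 180: heading 254 -> 74
    FD 17: (8.197,-40.438) -> (12.883,-24.097) [heading=74, draw]
    -- iteration 4/4 --
    LT 180: heading 74 -> 254
    FD 17: (12.883,-24.097) -> (8.197,-40.438) [heading=254, draw]
  ]
]
BK 14: (8.197,-40.438) -> (12.056,-26.98) [heading=254, draw]
RT 90: heading 254 -> 164
RT 270: heading 164 -> 254
FD 6: (12.056,-26.98) -> (10.402,-32.748) [heading=254, draw]
FD 4: (10.402,-32.748) -> (9.3,-36.593) [heading=254, draw]
Final: pos=(9.3,-36.593), heading=254, 14 segment(s) drawn

Segment lengths:
  seg 1: (-7,-7) -> (2,-7), length = 9
  seg 2: (2,-7) -> (13.434,-22.174), length = 19
  seg 3: (13.434,-22.174) -> (3.204,-8.597), length = 17
  seg 4: (3.204,-8.597) -> (13.434,-22.174), length = 17
  seg 5: (13.434,-22.174) -> (3.204,-8.597), length = 17
  seg 6: (3.204,-8.597) -> (13.434,-22.174), length = 17
  seg 7: (13.434,-22.174) -> (8.197,-40.438), length = 19
  seg 8: (8.197,-40.438) -> (12.883,-24.097), length = 17
  seg 9: (12.883,-24.097) -> (8.197,-40.438), length = 17
  seg 10: (8.197,-40.438) -> (12.883,-24.097), length = 17
  seg 11: (12.883,-24.097) -> (8.197,-40.438), length = 17
  seg 12: (8.197,-40.438) -> (12.056,-26.98), length = 14
  seg 13: (12.056,-26.98) -> (10.402,-32.748), length = 6
  seg 14: (10.402,-32.748) -> (9.3,-36.593), length = 4
Total = 207

Answer: 207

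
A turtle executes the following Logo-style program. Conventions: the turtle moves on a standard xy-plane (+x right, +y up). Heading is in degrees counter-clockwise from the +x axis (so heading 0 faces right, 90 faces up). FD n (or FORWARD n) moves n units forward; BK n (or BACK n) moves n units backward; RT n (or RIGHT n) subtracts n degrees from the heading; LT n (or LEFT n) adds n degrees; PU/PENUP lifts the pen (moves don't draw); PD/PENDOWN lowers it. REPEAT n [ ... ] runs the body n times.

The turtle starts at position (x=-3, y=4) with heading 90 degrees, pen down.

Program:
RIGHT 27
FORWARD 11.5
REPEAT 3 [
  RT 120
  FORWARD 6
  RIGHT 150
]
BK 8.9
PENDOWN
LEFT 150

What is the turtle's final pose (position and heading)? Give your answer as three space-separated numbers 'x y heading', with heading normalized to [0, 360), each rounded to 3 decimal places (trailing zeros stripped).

Answer: -0.677 21.555 123

Derivation:
Executing turtle program step by step:
Start: pos=(-3,4), heading=90, pen down
RT 27: heading 90 -> 63
FD 11.5: (-3,4) -> (2.221,14.247) [heading=63, draw]
REPEAT 3 [
  -- iteration 1/3 --
  RT 120: heading 63 -> 303
  FD 6: (2.221,14.247) -> (5.489,9.215) [heading=303, draw]
  RT 150: heading 303 -> 153
  -- iteration 2/3 --
  RT 120: heading 153 -> 33
  FD 6: (5.489,9.215) -> (10.521,12.482) [heading=33, draw]
  RT 150: heading 33 -> 243
  -- iteration 3/3 --
  RT 120: heading 243 -> 123
  FD 6: (10.521,12.482) -> (7.253,17.514) [heading=123, draw]
  RT 150: heading 123 -> 333
]
BK 8.9: (7.253,17.514) -> (-0.677,21.555) [heading=333, draw]
PD: pen down
LT 150: heading 333 -> 123
Final: pos=(-0.677,21.555), heading=123, 5 segment(s) drawn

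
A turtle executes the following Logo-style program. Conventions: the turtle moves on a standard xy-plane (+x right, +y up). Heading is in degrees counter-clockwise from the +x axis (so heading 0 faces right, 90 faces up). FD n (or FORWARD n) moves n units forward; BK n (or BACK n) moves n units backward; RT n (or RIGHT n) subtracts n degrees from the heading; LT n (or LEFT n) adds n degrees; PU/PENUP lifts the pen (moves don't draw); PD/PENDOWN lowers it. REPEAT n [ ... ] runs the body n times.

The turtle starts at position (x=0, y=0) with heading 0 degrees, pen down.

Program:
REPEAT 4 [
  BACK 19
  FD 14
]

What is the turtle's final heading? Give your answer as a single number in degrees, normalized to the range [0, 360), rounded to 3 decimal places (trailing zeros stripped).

Answer: 0

Derivation:
Executing turtle program step by step:
Start: pos=(0,0), heading=0, pen down
REPEAT 4 [
  -- iteration 1/4 --
  BK 19: (0,0) -> (-19,0) [heading=0, draw]
  FD 14: (-19,0) -> (-5,0) [heading=0, draw]
  -- iteration 2/4 --
  BK 19: (-5,0) -> (-24,0) [heading=0, draw]
  FD 14: (-24,0) -> (-10,0) [heading=0, draw]
  -- iteration 3/4 --
  BK 19: (-10,0) -> (-29,0) [heading=0, draw]
  FD 14: (-29,0) -> (-15,0) [heading=0, draw]
  -- iteration 4/4 --
  BK 19: (-15,0) -> (-34,0) [heading=0, draw]
  FD 14: (-34,0) -> (-20,0) [heading=0, draw]
]
Final: pos=(-20,0), heading=0, 8 segment(s) drawn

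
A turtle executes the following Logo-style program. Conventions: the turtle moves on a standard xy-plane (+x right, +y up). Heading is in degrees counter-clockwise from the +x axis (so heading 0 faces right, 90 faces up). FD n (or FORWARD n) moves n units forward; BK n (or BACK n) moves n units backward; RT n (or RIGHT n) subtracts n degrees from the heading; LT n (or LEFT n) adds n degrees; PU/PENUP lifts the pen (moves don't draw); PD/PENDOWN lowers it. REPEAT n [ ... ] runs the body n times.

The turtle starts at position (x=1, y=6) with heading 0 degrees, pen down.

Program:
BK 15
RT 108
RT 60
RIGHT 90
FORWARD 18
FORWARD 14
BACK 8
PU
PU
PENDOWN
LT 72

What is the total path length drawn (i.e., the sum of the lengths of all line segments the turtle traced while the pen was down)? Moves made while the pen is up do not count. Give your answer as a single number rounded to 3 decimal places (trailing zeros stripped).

Executing turtle program step by step:
Start: pos=(1,6), heading=0, pen down
BK 15: (1,6) -> (-14,6) [heading=0, draw]
RT 108: heading 0 -> 252
RT 60: heading 252 -> 192
RT 90: heading 192 -> 102
FD 18: (-14,6) -> (-17.742,23.607) [heading=102, draw]
FD 14: (-17.742,23.607) -> (-20.653,37.301) [heading=102, draw]
BK 8: (-20.653,37.301) -> (-18.99,29.476) [heading=102, draw]
PU: pen up
PU: pen up
PD: pen down
LT 72: heading 102 -> 174
Final: pos=(-18.99,29.476), heading=174, 4 segment(s) drawn

Segment lengths:
  seg 1: (1,6) -> (-14,6), length = 15
  seg 2: (-14,6) -> (-17.742,23.607), length = 18
  seg 3: (-17.742,23.607) -> (-20.653,37.301), length = 14
  seg 4: (-20.653,37.301) -> (-18.99,29.476), length = 8
Total = 55

Answer: 55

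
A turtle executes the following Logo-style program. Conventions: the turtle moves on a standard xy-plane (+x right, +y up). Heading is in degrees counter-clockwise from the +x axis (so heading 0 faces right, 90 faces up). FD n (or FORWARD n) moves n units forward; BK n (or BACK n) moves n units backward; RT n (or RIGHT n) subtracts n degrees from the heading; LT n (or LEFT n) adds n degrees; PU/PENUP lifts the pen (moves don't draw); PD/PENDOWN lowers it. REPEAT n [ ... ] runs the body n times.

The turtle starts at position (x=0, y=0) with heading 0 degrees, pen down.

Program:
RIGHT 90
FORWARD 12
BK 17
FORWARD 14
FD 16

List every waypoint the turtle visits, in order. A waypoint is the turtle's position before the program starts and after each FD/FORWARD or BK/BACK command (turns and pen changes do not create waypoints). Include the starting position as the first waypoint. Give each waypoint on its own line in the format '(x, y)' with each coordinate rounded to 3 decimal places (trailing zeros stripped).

Executing turtle program step by step:
Start: pos=(0,0), heading=0, pen down
RT 90: heading 0 -> 270
FD 12: (0,0) -> (0,-12) [heading=270, draw]
BK 17: (0,-12) -> (0,5) [heading=270, draw]
FD 14: (0,5) -> (0,-9) [heading=270, draw]
FD 16: (0,-9) -> (0,-25) [heading=270, draw]
Final: pos=(0,-25), heading=270, 4 segment(s) drawn
Waypoints (5 total):
(0, 0)
(0, -12)
(0, 5)
(0, -9)
(0, -25)

Answer: (0, 0)
(0, -12)
(0, 5)
(0, -9)
(0, -25)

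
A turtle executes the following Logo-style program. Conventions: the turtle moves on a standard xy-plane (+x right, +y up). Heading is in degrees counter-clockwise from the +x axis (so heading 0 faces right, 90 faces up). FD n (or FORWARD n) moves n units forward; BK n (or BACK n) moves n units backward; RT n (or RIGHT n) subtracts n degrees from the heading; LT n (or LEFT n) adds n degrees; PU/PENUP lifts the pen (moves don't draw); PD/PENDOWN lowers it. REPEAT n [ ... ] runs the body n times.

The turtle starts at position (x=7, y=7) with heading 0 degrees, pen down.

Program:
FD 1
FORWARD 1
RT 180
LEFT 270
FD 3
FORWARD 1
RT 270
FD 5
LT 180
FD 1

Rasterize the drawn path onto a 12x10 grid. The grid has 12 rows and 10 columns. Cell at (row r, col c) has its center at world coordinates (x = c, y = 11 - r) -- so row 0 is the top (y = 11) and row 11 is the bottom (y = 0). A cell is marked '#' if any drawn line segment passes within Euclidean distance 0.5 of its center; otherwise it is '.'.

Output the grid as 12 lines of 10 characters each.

Segment 0: (7,7) -> (8,7)
Segment 1: (8,7) -> (9,7)
Segment 2: (9,7) -> (9,10)
Segment 3: (9,10) -> (9,11)
Segment 4: (9,11) -> (4,11)
Segment 5: (4,11) -> (5,11)

Answer: ....######
.........#
.........#
.........#
.......###
..........
..........
..........
..........
..........
..........
..........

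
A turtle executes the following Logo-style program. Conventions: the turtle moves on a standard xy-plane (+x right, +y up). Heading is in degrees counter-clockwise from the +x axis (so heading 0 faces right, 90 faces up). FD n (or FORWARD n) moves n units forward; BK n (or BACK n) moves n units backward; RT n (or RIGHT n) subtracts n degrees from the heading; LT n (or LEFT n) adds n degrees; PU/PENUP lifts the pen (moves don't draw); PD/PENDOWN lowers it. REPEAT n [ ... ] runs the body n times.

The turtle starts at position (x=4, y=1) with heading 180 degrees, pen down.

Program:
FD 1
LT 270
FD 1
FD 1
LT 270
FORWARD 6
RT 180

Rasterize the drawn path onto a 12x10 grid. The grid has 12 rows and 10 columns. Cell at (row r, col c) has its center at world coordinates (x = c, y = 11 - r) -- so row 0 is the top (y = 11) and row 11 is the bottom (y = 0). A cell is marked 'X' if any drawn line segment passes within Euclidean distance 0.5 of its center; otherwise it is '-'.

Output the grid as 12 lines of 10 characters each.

Segment 0: (4,1) -> (3,1)
Segment 1: (3,1) -> (3,2)
Segment 2: (3,2) -> (3,3)
Segment 3: (3,3) -> (9,3)

Answer: ----------
----------
----------
----------
----------
----------
----------
----------
---XXXXXXX
---X------
---XX-----
----------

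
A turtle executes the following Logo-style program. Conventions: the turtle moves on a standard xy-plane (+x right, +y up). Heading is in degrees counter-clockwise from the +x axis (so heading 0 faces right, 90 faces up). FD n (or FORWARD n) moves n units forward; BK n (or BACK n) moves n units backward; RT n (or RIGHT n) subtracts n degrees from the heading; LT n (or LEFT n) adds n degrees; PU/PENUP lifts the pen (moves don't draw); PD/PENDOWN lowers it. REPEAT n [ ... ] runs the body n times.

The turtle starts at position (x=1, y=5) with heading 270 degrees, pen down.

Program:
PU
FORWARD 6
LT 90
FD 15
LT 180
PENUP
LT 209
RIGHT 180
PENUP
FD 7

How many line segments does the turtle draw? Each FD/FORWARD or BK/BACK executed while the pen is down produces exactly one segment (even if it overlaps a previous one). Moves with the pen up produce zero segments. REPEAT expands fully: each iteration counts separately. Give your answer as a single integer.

Answer: 0

Derivation:
Executing turtle program step by step:
Start: pos=(1,5), heading=270, pen down
PU: pen up
FD 6: (1,5) -> (1,-1) [heading=270, move]
LT 90: heading 270 -> 0
FD 15: (1,-1) -> (16,-1) [heading=0, move]
LT 180: heading 0 -> 180
PU: pen up
LT 209: heading 180 -> 29
RT 180: heading 29 -> 209
PU: pen up
FD 7: (16,-1) -> (9.878,-4.394) [heading=209, move]
Final: pos=(9.878,-4.394), heading=209, 0 segment(s) drawn
Segments drawn: 0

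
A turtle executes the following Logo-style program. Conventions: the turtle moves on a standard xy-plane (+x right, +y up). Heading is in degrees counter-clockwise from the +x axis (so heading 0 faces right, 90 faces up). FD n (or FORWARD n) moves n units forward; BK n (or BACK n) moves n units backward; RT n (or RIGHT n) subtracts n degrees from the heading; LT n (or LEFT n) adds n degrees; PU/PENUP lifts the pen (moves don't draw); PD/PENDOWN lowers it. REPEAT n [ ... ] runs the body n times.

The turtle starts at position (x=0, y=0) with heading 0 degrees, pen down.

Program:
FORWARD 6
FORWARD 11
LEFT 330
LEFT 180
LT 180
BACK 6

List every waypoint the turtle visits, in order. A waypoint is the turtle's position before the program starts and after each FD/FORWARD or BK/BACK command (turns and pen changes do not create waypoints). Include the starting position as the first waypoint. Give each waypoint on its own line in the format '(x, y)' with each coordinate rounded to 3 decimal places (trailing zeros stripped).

Executing turtle program step by step:
Start: pos=(0,0), heading=0, pen down
FD 6: (0,0) -> (6,0) [heading=0, draw]
FD 11: (6,0) -> (17,0) [heading=0, draw]
LT 330: heading 0 -> 330
LT 180: heading 330 -> 150
LT 180: heading 150 -> 330
BK 6: (17,0) -> (11.804,3) [heading=330, draw]
Final: pos=(11.804,3), heading=330, 3 segment(s) drawn
Waypoints (4 total):
(0, 0)
(6, 0)
(17, 0)
(11.804, 3)

Answer: (0, 0)
(6, 0)
(17, 0)
(11.804, 3)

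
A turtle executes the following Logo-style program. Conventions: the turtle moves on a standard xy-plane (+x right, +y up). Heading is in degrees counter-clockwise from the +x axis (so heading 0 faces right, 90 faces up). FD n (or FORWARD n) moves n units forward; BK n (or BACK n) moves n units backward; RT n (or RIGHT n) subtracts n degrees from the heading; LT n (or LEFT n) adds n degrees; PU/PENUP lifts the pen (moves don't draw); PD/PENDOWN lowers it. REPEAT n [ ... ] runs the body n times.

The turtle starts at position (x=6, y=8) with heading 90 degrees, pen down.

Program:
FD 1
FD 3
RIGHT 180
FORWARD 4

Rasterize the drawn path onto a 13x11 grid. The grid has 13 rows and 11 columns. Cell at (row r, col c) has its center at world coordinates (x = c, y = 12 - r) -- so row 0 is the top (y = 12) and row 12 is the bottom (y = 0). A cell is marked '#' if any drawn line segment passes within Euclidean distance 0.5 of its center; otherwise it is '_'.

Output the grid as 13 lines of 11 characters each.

Answer: ______#____
______#____
______#____
______#____
______#____
___________
___________
___________
___________
___________
___________
___________
___________

Derivation:
Segment 0: (6,8) -> (6,9)
Segment 1: (6,9) -> (6,12)
Segment 2: (6,12) -> (6,8)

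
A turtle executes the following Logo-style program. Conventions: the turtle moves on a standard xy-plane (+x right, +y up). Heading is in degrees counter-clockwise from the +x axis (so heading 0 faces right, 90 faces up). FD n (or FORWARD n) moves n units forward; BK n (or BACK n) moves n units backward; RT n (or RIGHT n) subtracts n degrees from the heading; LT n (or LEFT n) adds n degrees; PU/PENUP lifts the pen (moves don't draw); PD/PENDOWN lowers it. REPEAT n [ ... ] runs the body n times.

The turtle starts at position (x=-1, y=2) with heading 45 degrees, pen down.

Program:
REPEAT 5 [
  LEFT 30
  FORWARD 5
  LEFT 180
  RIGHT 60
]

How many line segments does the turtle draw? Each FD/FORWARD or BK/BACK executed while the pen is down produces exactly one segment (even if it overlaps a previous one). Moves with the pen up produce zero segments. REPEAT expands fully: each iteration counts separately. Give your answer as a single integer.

Answer: 5

Derivation:
Executing turtle program step by step:
Start: pos=(-1,2), heading=45, pen down
REPEAT 5 [
  -- iteration 1/5 --
  LT 30: heading 45 -> 75
  FD 5: (-1,2) -> (0.294,6.83) [heading=75, draw]
  LT 180: heading 75 -> 255
  RT 60: heading 255 -> 195
  -- iteration 2/5 --
  LT 30: heading 195 -> 225
  FD 5: (0.294,6.83) -> (-3.241,3.294) [heading=225, draw]
  LT 180: heading 225 -> 45
  RT 60: heading 45 -> 345
  -- iteration 3/5 --
  LT 30: heading 345 -> 15
  FD 5: (-3.241,3.294) -> (1.588,4.588) [heading=15, draw]
  LT 180: heading 15 -> 195
  RT 60: heading 195 -> 135
  -- iteration 4/5 --
  LT 30: heading 135 -> 165
  FD 5: (1.588,4.588) -> (-3.241,5.882) [heading=165, draw]
  LT 180: heading 165 -> 345
  RT 60: heading 345 -> 285
  -- iteration 5/5 --
  LT 30: heading 285 -> 315
  FD 5: (-3.241,5.882) -> (0.294,2.347) [heading=315, draw]
  LT 180: heading 315 -> 135
  RT 60: heading 135 -> 75
]
Final: pos=(0.294,2.347), heading=75, 5 segment(s) drawn
Segments drawn: 5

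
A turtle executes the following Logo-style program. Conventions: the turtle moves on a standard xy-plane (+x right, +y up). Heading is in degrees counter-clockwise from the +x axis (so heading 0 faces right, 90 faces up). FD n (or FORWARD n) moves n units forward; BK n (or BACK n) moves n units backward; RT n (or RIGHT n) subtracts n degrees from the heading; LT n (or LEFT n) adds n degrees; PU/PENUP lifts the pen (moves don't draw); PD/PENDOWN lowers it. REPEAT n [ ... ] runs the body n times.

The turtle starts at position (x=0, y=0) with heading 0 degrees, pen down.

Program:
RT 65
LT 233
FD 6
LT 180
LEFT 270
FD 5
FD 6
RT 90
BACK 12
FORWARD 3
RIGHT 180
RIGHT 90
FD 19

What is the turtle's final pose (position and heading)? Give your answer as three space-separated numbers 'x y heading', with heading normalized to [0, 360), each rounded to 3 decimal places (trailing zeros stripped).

Answer: -3.303 -29.968 258

Derivation:
Executing turtle program step by step:
Start: pos=(0,0), heading=0, pen down
RT 65: heading 0 -> 295
LT 233: heading 295 -> 168
FD 6: (0,0) -> (-5.869,1.247) [heading=168, draw]
LT 180: heading 168 -> 348
LT 270: heading 348 -> 258
FD 5: (-5.869,1.247) -> (-6.908,-3.643) [heading=258, draw]
FD 6: (-6.908,-3.643) -> (-8.156,-9.512) [heading=258, draw]
RT 90: heading 258 -> 168
BK 12: (-8.156,-9.512) -> (3.582,-12.007) [heading=168, draw]
FD 3: (3.582,-12.007) -> (0.647,-11.383) [heading=168, draw]
RT 180: heading 168 -> 348
RT 90: heading 348 -> 258
FD 19: (0.647,-11.383) -> (-3.303,-29.968) [heading=258, draw]
Final: pos=(-3.303,-29.968), heading=258, 6 segment(s) drawn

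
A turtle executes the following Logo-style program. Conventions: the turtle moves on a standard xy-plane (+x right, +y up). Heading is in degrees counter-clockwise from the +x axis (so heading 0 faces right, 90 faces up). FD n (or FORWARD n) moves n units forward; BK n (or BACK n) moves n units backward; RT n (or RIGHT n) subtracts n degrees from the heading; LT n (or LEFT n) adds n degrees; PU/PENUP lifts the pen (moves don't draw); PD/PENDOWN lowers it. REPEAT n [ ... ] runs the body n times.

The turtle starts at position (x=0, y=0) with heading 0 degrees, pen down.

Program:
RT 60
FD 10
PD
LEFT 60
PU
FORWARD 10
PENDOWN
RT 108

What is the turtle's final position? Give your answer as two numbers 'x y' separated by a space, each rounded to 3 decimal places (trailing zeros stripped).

Answer: 15 -8.66

Derivation:
Executing turtle program step by step:
Start: pos=(0,0), heading=0, pen down
RT 60: heading 0 -> 300
FD 10: (0,0) -> (5,-8.66) [heading=300, draw]
PD: pen down
LT 60: heading 300 -> 0
PU: pen up
FD 10: (5,-8.66) -> (15,-8.66) [heading=0, move]
PD: pen down
RT 108: heading 0 -> 252
Final: pos=(15,-8.66), heading=252, 1 segment(s) drawn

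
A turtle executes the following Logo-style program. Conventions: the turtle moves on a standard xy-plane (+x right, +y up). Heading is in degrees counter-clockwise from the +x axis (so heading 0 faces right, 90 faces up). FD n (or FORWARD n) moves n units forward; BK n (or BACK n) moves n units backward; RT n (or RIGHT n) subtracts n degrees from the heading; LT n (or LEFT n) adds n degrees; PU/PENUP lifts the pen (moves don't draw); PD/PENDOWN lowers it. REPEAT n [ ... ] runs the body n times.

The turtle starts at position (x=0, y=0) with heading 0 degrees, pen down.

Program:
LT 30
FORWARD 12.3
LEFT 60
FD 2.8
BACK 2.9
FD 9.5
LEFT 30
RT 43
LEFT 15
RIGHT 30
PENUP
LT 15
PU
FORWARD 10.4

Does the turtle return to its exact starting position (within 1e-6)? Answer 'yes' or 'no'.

Executing turtle program step by step:
Start: pos=(0,0), heading=0, pen down
LT 30: heading 0 -> 30
FD 12.3: (0,0) -> (10.652,6.15) [heading=30, draw]
LT 60: heading 30 -> 90
FD 2.8: (10.652,6.15) -> (10.652,8.95) [heading=90, draw]
BK 2.9: (10.652,8.95) -> (10.652,6.05) [heading=90, draw]
FD 9.5: (10.652,6.05) -> (10.652,15.55) [heading=90, draw]
LT 30: heading 90 -> 120
RT 43: heading 120 -> 77
LT 15: heading 77 -> 92
RT 30: heading 92 -> 62
PU: pen up
LT 15: heading 62 -> 77
PU: pen up
FD 10.4: (10.652,15.55) -> (12.992,25.683) [heading=77, move]
Final: pos=(12.992,25.683), heading=77, 4 segment(s) drawn

Start position: (0, 0)
Final position: (12.992, 25.683)
Distance = 28.782; >= 1e-6 -> NOT closed

Answer: no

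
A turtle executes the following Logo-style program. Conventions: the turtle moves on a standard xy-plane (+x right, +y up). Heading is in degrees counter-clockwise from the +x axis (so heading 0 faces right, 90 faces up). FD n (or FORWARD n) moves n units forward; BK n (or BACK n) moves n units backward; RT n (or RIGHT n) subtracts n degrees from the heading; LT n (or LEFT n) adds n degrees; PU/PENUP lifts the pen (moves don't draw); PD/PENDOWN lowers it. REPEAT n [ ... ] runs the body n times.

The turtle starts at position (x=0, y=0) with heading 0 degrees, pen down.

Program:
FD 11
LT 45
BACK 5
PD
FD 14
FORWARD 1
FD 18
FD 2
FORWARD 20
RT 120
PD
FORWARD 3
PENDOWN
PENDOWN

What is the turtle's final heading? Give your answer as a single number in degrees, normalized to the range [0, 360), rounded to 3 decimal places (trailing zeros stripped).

Answer: 285

Derivation:
Executing turtle program step by step:
Start: pos=(0,0), heading=0, pen down
FD 11: (0,0) -> (11,0) [heading=0, draw]
LT 45: heading 0 -> 45
BK 5: (11,0) -> (7.464,-3.536) [heading=45, draw]
PD: pen down
FD 14: (7.464,-3.536) -> (17.364,6.364) [heading=45, draw]
FD 1: (17.364,6.364) -> (18.071,7.071) [heading=45, draw]
FD 18: (18.071,7.071) -> (30.799,19.799) [heading=45, draw]
FD 2: (30.799,19.799) -> (32.213,21.213) [heading=45, draw]
FD 20: (32.213,21.213) -> (46.355,35.355) [heading=45, draw]
RT 120: heading 45 -> 285
PD: pen down
FD 3: (46.355,35.355) -> (47.132,32.458) [heading=285, draw]
PD: pen down
PD: pen down
Final: pos=(47.132,32.458), heading=285, 8 segment(s) drawn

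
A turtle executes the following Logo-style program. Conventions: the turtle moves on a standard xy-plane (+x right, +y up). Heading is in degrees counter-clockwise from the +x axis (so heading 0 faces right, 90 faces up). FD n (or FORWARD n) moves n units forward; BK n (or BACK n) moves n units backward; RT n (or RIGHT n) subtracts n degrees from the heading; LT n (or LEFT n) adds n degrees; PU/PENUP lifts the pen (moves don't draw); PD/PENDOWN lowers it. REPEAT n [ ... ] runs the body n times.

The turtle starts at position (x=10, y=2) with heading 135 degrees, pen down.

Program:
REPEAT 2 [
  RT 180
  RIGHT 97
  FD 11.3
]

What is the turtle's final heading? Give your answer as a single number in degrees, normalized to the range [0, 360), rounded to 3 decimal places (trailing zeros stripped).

Executing turtle program step by step:
Start: pos=(10,2), heading=135, pen down
REPEAT 2 [
  -- iteration 1/2 --
  RT 180: heading 135 -> 315
  RT 97: heading 315 -> 218
  FD 11.3: (10,2) -> (1.095,-4.957) [heading=218, draw]
  -- iteration 2/2 --
  RT 180: heading 218 -> 38
  RT 97: heading 38 -> 301
  FD 11.3: (1.095,-4.957) -> (6.915,-14.643) [heading=301, draw]
]
Final: pos=(6.915,-14.643), heading=301, 2 segment(s) drawn

Answer: 301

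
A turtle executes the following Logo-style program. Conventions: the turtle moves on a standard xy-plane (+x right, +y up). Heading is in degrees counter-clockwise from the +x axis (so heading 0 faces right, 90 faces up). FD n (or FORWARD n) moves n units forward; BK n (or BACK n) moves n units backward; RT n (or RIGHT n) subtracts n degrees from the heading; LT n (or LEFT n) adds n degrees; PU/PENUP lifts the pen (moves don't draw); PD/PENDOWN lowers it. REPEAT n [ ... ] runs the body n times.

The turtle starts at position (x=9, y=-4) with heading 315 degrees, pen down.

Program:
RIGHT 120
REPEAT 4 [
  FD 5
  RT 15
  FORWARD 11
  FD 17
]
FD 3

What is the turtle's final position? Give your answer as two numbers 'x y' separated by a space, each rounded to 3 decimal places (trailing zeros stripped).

Executing turtle program step by step:
Start: pos=(9,-4), heading=315, pen down
RT 120: heading 315 -> 195
REPEAT 4 [
  -- iteration 1/4 --
  FD 5: (9,-4) -> (4.17,-5.294) [heading=195, draw]
  RT 15: heading 195 -> 180
  FD 11: (4.17,-5.294) -> (-6.83,-5.294) [heading=180, draw]
  FD 17: (-6.83,-5.294) -> (-23.83,-5.294) [heading=180, draw]
  -- iteration 2/4 --
  FD 5: (-23.83,-5.294) -> (-28.83,-5.294) [heading=180, draw]
  RT 15: heading 180 -> 165
  FD 11: (-28.83,-5.294) -> (-39.455,-2.447) [heading=165, draw]
  FD 17: (-39.455,-2.447) -> (-55.876,1.953) [heading=165, draw]
  -- iteration 3/4 --
  FD 5: (-55.876,1.953) -> (-60.705,3.247) [heading=165, draw]
  RT 15: heading 165 -> 150
  FD 11: (-60.705,3.247) -> (-70.231,8.747) [heading=150, draw]
  FD 17: (-70.231,8.747) -> (-84.954,17.247) [heading=150, draw]
  -- iteration 4/4 --
  FD 5: (-84.954,17.247) -> (-89.284,19.747) [heading=150, draw]
  RT 15: heading 150 -> 135
  FD 11: (-89.284,19.747) -> (-97.062,27.525) [heading=135, draw]
  FD 17: (-97.062,27.525) -> (-109.083,39.546) [heading=135, draw]
]
FD 3: (-109.083,39.546) -> (-111.204,41.667) [heading=135, draw]
Final: pos=(-111.204,41.667), heading=135, 13 segment(s) drawn

Answer: -111.204 41.667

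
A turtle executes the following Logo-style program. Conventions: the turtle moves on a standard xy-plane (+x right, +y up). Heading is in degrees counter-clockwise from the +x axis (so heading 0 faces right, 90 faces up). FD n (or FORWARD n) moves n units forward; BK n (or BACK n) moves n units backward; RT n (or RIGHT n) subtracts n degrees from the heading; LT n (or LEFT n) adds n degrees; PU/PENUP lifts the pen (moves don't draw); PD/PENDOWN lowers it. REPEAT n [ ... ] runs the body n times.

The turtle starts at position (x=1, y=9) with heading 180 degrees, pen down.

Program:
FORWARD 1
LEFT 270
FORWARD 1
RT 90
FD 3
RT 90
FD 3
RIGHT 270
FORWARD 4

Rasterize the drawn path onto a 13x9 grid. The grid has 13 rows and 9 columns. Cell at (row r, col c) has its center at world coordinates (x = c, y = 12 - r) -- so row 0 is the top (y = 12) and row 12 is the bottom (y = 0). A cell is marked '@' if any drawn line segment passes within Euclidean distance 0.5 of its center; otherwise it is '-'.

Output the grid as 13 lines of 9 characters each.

Segment 0: (1,9) -> (0,9)
Segment 1: (0,9) -> (0,10)
Segment 2: (0,10) -> (3,10)
Segment 3: (3,10) -> (3,7)
Segment 4: (3,7) -> (7,7)

Answer: ---------
---------
@@@@-----
@@-@-----
---@-----
---@@@@@-
---------
---------
---------
---------
---------
---------
---------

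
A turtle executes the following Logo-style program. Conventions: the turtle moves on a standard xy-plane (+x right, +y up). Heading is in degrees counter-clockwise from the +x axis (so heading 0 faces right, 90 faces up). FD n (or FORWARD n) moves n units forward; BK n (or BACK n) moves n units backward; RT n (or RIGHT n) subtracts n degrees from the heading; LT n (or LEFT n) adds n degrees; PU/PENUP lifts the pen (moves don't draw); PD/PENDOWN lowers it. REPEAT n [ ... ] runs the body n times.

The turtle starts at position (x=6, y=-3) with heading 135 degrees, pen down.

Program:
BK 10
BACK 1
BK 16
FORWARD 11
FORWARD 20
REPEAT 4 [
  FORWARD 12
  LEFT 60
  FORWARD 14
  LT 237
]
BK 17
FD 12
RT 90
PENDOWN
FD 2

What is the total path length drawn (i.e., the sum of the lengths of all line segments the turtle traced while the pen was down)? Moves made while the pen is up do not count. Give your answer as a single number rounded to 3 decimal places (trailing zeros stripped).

Executing turtle program step by step:
Start: pos=(6,-3), heading=135, pen down
BK 10: (6,-3) -> (13.071,-10.071) [heading=135, draw]
BK 1: (13.071,-10.071) -> (13.778,-10.778) [heading=135, draw]
BK 16: (13.778,-10.778) -> (25.092,-22.092) [heading=135, draw]
FD 11: (25.092,-22.092) -> (17.314,-14.314) [heading=135, draw]
FD 20: (17.314,-14.314) -> (3.172,-0.172) [heading=135, draw]
REPEAT 4 [
  -- iteration 1/4 --
  FD 12: (3.172,-0.172) -> (-5.314,8.314) [heading=135, draw]
  LT 60: heading 135 -> 195
  FD 14: (-5.314,8.314) -> (-18.837,4.69) [heading=195, draw]
  LT 237: heading 195 -> 72
  -- iteration 2/4 --
  FD 12: (-18.837,4.69) -> (-15.128,16.103) [heading=72, draw]
  LT 60: heading 72 -> 132
  FD 14: (-15.128,16.103) -> (-24.496,26.507) [heading=132, draw]
  LT 237: heading 132 -> 9
  -- iteration 3/4 --
  FD 12: (-24.496,26.507) -> (-12.644,28.384) [heading=9, draw]
  LT 60: heading 9 -> 69
  FD 14: (-12.644,28.384) -> (-7.627,41.454) [heading=69, draw]
  LT 237: heading 69 -> 306
  -- iteration 4/4 --
  FD 12: (-7.627,41.454) -> (-0.573,31.746) [heading=306, draw]
  LT 60: heading 306 -> 6
  FD 14: (-0.573,31.746) -> (13.35,33.209) [heading=6, draw]
  LT 237: heading 6 -> 243
]
BK 17: (13.35,33.209) -> (21.068,48.357) [heading=243, draw]
FD 12: (21.068,48.357) -> (15.62,37.665) [heading=243, draw]
RT 90: heading 243 -> 153
PD: pen down
FD 2: (15.62,37.665) -> (13.838,38.572) [heading=153, draw]
Final: pos=(13.838,38.572), heading=153, 16 segment(s) drawn

Segment lengths:
  seg 1: (6,-3) -> (13.071,-10.071), length = 10
  seg 2: (13.071,-10.071) -> (13.778,-10.778), length = 1
  seg 3: (13.778,-10.778) -> (25.092,-22.092), length = 16
  seg 4: (25.092,-22.092) -> (17.314,-14.314), length = 11
  seg 5: (17.314,-14.314) -> (3.172,-0.172), length = 20
  seg 6: (3.172,-0.172) -> (-5.314,8.314), length = 12
  seg 7: (-5.314,8.314) -> (-18.837,4.69), length = 14
  seg 8: (-18.837,4.69) -> (-15.128,16.103), length = 12
  seg 9: (-15.128,16.103) -> (-24.496,26.507), length = 14
  seg 10: (-24.496,26.507) -> (-12.644,28.384), length = 12
  seg 11: (-12.644,28.384) -> (-7.627,41.454), length = 14
  seg 12: (-7.627,41.454) -> (-0.573,31.746), length = 12
  seg 13: (-0.573,31.746) -> (13.35,33.209), length = 14
  seg 14: (13.35,33.209) -> (21.068,48.357), length = 17
  seg 15: (21.068,48.357) -> (15.62,37.665), length = 12
  seg 16: (15.62,37.665) -> (13.838,38.572), length = 2
Total = 193

Answer: 193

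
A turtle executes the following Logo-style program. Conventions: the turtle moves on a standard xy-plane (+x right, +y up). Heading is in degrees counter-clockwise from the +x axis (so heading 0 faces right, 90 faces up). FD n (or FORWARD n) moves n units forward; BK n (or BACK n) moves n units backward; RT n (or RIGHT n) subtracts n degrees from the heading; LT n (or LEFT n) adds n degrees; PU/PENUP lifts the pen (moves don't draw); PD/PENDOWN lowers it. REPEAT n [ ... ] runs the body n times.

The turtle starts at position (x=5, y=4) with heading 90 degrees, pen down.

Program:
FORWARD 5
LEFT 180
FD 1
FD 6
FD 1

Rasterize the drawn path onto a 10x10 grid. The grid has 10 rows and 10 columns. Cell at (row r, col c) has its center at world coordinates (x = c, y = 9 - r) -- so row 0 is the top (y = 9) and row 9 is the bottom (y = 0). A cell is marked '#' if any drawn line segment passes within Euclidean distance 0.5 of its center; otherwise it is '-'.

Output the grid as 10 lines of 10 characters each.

Segment 0: (5,4) -> (5,9)
Segment 1: (5,9) -> (5,8)
Segment 2: (5,8) -> (5,2)
Segment 3: (5,2) -> (5,1)

Answer: -----#----
-----#----
-----#----
-----#----
-----#----
-----#----
-----#----
-----#----
-----#----
----------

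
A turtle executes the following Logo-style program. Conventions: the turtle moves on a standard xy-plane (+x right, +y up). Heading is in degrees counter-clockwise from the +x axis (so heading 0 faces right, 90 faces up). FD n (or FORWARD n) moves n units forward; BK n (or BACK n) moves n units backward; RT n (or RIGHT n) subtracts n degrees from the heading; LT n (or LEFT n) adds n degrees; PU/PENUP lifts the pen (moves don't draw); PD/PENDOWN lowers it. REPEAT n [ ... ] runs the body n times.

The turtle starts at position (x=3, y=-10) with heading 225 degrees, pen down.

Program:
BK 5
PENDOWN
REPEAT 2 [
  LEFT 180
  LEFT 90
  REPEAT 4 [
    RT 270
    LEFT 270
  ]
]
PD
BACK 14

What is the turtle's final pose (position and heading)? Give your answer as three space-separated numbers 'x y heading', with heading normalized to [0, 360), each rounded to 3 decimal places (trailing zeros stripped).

Answer: -3.364 -16.364 45

Derivation:
Executing turtle program step by step:
Start: pos=(3,-10), heading=225, pen down
BK 5: (3,-10) -> (6.536,-6.464) [heading=225, draw]
PD: pen down
REPEAT 2 [
  -- iteration 1/2 --
  LT 180: heading 225 -> 45
  LT 90: heading 45 -> 135
  REPEAT 4 [
    -- iteration 1/4 --
    RT 270: heading 135 -> 225
    LT 270: heading 225 -> 135
    -- iteration 2/4 --
    RT 270: heading 135 -> 225
    LT 270: heading 225 -> 135
    -- iteration 3/4 --
    RT 270: heading 135 -> 225
    LT 270: heading 225 -> 135
    -- iteration 4/4 --
    RT 270: heading 135 -> 225
    LT 270: heading 225 -> 135
  ]
  -- iteration 2/2 --
  LT 180: heading 135 -> 315
  LT 90: heading 315 -> 45
  REPEAT 4 [
    -- iteration 1/4 --
    RT 270: heading 45 -> 135
    LT 270: heading 135 -> 45
    -- iteration 2/4 --
    RT 270: heading 45 -> 135
    LT 270: heading 135 -> 45
    -- iteration 3/4 --
    RT 270: heading 45 -> 135
    LT 270: heading 135 -> 45
    -- iteration 4/4 --
    RT 270: heading 45 -> 135
    LT 270: heading 135 -> 45
  ]
]
PD: pen down
BK 14: (6.536,-6.464) -> (-3.364,-16.364) [heading=45, draw]
Final: pos=(-3.364,-16.364), heading=45, 2 segment(s) drawn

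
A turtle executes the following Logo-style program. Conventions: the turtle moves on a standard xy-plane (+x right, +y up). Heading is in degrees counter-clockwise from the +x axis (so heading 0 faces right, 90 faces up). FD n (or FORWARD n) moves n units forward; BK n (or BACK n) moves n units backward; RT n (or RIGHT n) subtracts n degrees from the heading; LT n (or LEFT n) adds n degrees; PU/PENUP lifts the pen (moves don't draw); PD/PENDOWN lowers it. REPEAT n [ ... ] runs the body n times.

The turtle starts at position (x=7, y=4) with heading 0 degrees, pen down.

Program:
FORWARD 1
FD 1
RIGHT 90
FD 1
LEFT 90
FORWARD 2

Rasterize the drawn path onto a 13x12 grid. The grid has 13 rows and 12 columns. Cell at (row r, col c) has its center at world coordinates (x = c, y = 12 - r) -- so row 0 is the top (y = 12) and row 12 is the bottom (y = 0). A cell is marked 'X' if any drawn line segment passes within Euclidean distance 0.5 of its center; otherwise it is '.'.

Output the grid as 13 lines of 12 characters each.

Answer: ............
............
............
............
............
............
............
............
.......XXX..
.........XXX
............
............
............

Derivation:
Segment 0: (7,4) -> (8,4)
Segment 1: (8,4) -> (9,4)
Segment 2: (9,4) -> (9,3)
Segment 3: (9,3) -> (11,3)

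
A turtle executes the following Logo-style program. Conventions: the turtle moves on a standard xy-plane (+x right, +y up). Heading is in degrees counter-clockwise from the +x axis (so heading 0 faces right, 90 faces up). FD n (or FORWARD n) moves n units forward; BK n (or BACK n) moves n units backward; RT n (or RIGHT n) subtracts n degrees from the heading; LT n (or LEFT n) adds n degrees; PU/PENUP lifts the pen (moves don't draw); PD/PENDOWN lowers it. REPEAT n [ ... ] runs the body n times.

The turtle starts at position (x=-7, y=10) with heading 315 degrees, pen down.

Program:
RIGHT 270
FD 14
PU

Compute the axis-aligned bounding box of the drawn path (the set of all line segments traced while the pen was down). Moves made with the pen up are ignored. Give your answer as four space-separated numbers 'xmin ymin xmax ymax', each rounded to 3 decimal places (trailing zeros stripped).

Answer: -7 10 2.899 19.899

Derivation:
Executing turtle program step by step:
Start: pos=(-7,10), heading=315, pen down
RT 270: heading 315 -> 45
FD 14: (-7,10) -> (2.899,19.899) [heading=45, draw]
PU: pen up
Final: pos=(2.899,19.899), heading=45, 1 segment(s) drawn

Segment endpoints: x in {-7, 2.899}, y in {10, 19.899}
xmin=-7, ymin=10, xmax=2.899, ymax=19.899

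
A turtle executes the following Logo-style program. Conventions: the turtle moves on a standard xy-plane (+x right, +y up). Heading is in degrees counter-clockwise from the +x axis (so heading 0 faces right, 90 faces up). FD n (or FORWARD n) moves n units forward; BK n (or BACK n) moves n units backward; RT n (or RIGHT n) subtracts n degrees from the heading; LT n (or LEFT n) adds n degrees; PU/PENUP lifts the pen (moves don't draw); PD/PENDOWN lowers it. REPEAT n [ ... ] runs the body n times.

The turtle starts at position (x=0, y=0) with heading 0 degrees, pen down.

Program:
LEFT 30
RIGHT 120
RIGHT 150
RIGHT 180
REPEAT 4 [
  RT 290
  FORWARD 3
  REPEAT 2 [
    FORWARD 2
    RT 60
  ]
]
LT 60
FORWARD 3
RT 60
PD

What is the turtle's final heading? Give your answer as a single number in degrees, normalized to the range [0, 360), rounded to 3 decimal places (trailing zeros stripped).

Answer: 100

Derivation:
Executing turtle program step by step:
Start: pos=(0,0), heading=0, pen down
LT 30: heading 0 -> 30
RT 120: heading 30 -> 270
RT 150: heading 270 -> 120
RT 180: heading 120 -> 300
REPEAT 4 [
  -- iteration 1/4 --
  RT 290: heading 300 -> 10
  FD 3: (0,0) -> (2.954,0.521) [heading=10, draw]
  REPEAT 2 [
    -- iteration 1/2 --
    FD 2: (2.954,0.521) -> (4.924,0.868) [heading=10, draw]
    RT 60: heading 10 -> 310
    -- iteration 2/2 --
    FD 2: (4.924,0.868) -> (6.21,-0.664) [heading=310, draw]
    RT 60: heading 310 -> 250
  ]
  -- iteration 2/4 --
  RT 290: heading 250 -> 320
  FD 3: (6.21,-0.664) -> (8.508,-2.592) [heading=320, draw]
  REPEAT 2 [
    -- iteration 1/2 --
    FD 2: (8.508,-2.592) -> (10.04,-3.878) [heading=320, draw]
    RT 60: heading 320 -> 260
    -- iteration 2/2 --
    FD 2: (10.04,-3.878) -> (9.693,-5.847) [heading=260, draw]
    RT 60: heading 260 -> 200
  ]
  -- iteration 3/4 --
  RT 290: heading 200 -> 270
  FD 3: (9.693,-5.847) -> (9.693,-8.847) [heading=270, draw]
  REPEAT 2 [
    -- iteration 1/2 --
    FD 2: (9.693,-8.847) -> (9.693,-10.847) [heading=270, draw]
    RT 60: heading 270 -> 210
    -- iteration 2/2 --
    FD 2: (9.693,-10.847) -> (7.96,-11.847) [heading=210, draw]
    RT 60: heading 210 -> 150
  ]
  -- iteration 4/4 --
  RT 290: heading 150 -> 220
  FD 3: (7.96,-11.847) -> (5.662,-13.776) [heading=220, draw]
  REPEAT 2 [
    -- iteration 1/2 --
    FD 2: (5.662,-13.776) -> (4.13,-15.061) [heading=220, draw]
    RT 60: heading 220 -> 160
    -- iteration 2/2 --
    FD 2: (4.13,-15.061) -> (2.251,-14.377) [heading=160, draw]
    RT 60: heading 160 -> 100
  ]
]
LT 60: heading 100 -> 160
FD 3: (2.251,-14.377) -> (-0.568,-13.351) [heading=160, draw]
RT 60: heading 160 -> 100
PD: pen down
Final: pos=(-0.568,-13.351), heading=100, 13 segment(s) drawn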